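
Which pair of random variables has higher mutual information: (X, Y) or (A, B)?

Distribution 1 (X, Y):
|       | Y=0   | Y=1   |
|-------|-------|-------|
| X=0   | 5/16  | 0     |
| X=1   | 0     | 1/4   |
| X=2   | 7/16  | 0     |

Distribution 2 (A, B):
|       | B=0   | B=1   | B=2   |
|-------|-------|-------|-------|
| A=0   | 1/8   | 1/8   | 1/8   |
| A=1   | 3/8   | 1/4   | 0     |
Distribution 1 (X, Y):
Marginal P(X) (row sums):
  P(X=0) = 5/16 + 0 = 5/16
  P(X=1) = 0 + 1/4 = 1/4
  P(X=2) = 7/16 + 0 = 7/16
Marginal P(Y) (column sums):
  P(Y=0) = 5/16 + 0 + 7/16 = 3/4
  P(Y=1) = 0 + 1/4 + 0 = 1/4

H(X) = -[(5/16)·log₂(5/16) + (1/4)·log₂(1/4) + (7/16)·log₂(7/16)]
  = 0.5244 + 0.5000 + 0.5218
  = 1.5462 bits
H(Y) = -[(3/4)·log₂(3/4) + (1/4)·log₂(1/4)]
  = 0.3113 + 0.5000
  = 0.8113 bits
H(X,Y) = -[(5/16)·log₂(5/16) + (1/4)·log₂(1/4) + (7/16)·log₂(7/16)]
  = 0.5244 + 0.5000 + 0.5218
  = 1.5462 bits

I(X;Y) = H(X) + H(Y) - H(X,Y)
  = 1.5462 + 0.8113 - 1.5462
  = 0.8113 bits

Distribution 2 (A, B):
Marginal P(A) (row sums):
  P(A=0) = 1/8 + 1/8 + 1/8 = 3/8
  P(A=1) = 3/8 + 1/4 + 0 = 5/8
Marginal P(B) (column sums):
  P(B=0) = 1/8 + 3/8 = 1/2
  P(B=1) = 1/8 + 1/4 = 3/8
  P(B=2) = 1/8 + 0 = 1/8

H(A) = -[(3/8)·log₂(3/8) + (5/8)·log₂(5/8)]
  = 0.5306 + 0.4238
  = 0.9544 bits
H(B) = -[(1/2)·log₂(1/2) + (3/8)·log₂(3/8) + (1/8)·log₂(1/8)]
  = 0.5000 + 0.5306 + 0.3750
  = 1.4056 bits
H(A,B) = -[(1/8)·log₂(1/8) + (1/8)·log₂(1/8) + (1/8)·log₂(1/8) + (3/8)·log₂(3/8) + (1/4)·log₂(1/4)]
  = 0.3750 + 0.3750 + 0.3750 + 0.5306 + 0.5000
  = 2.1556 bits

I(A;B) = H(A) + H(B) - H(A,B)
  = 0.9544 + 1.4056 - 2.1556
  = 0.2044 bits

I(X;Y) = 0.8113 bits > I(A;B) = 0.2044 bits, so (X, Y) has the higher mutual information (stronger dependence).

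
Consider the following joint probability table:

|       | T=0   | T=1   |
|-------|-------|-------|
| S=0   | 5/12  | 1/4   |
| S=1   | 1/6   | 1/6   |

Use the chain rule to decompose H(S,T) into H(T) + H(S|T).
By the chain rule: H(S,T) = H(T) + H(S|T)

Marginal P(T) (column sums):
  P(T=0) = 5/12 + 1/6 = 7/12
  P(T=1) = 1/4 + 1/6 = 5/12
H(T) = -[(7/12)·log₂(7/12) + (5/12)·log₂(5/12)]
  = 0.4536 + 0.5263
  = 0.9799 bits
H(S|T) = -Σ P(S,T)·log₂ P(S|T), where P(S|T) = P(S,T) / P(T)
  (S=0,T=0): P(S|T) = (5/12)/(7/12) = 5/7;  -(5/12)·log₂(5/7) = 0.2023
  (S=0,T=1): P(S|T) = (1/4)/(5/12) = 3/5;  -(1/4)·log₂(3/5) = 0.1842
  (S=1,T=0): P(S|T) = (1/6)/(7/12) = 2/7;  -(1/6)·log₂(2/7) = 0.3012
  (S=1,T=1): P(S|T) = (1/6)/(5/12) = 2/5;  -(1/6)·log₂(2/5) = 0.2203
H(S|T) = 0.2023 + 0.1842 + 0.3012 + 0.2203
  = 0.9080 bits

H(S,T) = H(T) + H(S|T) = 0.9799 + 0.9080 = 1.8879 bits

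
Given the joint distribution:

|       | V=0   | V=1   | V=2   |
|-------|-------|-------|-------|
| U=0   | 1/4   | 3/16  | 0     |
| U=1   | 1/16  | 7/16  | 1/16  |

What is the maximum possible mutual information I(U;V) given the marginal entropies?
The upper bound on mutual information is I(U;V) ≤ min(H(U), H(V)).

Marginal P(U) (row sums):
  P(U=0) = 1/4 + 3/16 + 0 = 7/16
  P(U=1) = 1/16 + 7/16 + 1/16 = 9/16
Marginal P(V) (column sums):
  P(V=0) = 1/4 + 1/16 = 5/16
  P(V=1) = 3/16 + 7/16 = 5/8
  P(V=2) = 0 + 1/16 = 1/16

H(U) = -[(7/16)·log₂(7/16) + (9/16)·log₂(9/16)]
  = 0.5218 + 0.4669
  = 0.9887 bits
H(V) = -[(5/16)·log₂(5/16) + (5/8)·log₂(5/8) + (1/16)·log₂(1/16)]
  = 0.5244 + 0.4238 + 0.2500
  = 1.1982 bits

Maximum possible I(U;V) = min(0.9887, 1.1982) = 0.9887 bits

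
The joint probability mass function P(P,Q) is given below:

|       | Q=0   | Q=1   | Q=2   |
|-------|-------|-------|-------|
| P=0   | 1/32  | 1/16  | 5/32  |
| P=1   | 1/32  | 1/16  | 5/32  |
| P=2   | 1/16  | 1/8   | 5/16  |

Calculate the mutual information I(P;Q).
Marginal P(P) (row sums):
  P(P=0) = 1/32 + 1/16 + 5/32 = 1/4
  P(P=1) = 1/32 + 1/16 + 5/32 = 1/4
  P(P=2) = 1/16 + 1/8 + 5/16 = 1/2
Marginal P(Q) (column sums):
  P(Q=0) = 1/32 + 1/32 + 1/16 = 1/8
  P(Q=1) = 1/16 + 1/16 + 1/8 = 1/4
  P(Q=2) = 5/32 + 5/32 + 5/16 = 5/8

H(P) = -[(1/4)·log₂(1/4) + (1/4)·log₂(1/4) + (1/2)·log₂(1/2)]
  = 0.5000 + 0.5000 + 0.5000
  = 1.5000 bits
H(Q) = -[(1/8)·log₂(1/8) + (1/4)·log₂(1/4) + (5/8)·log₂(5/8)]
  = 0.3750 + 0.5000 + 0.4238
  = 1.2988 bits
H(P,Q) = -[(1/32)·log₂(1/32) + (1/16)·log₂(1/16) + (5/32)·log₂(5/32) + (1/32)·log₂(1/32) + (1/16)·log₂(1/16) + (5/32)·log₂(5/32) + (1/16)·log₂(1/16) + (1/8)·log₂(1/8) + (5/16)·log₂(5/16)]
  = 0.1563 + 0.2500 + 0.4184 + 0.1563 + 0.2500 + 0.4184 + 0.2500 + 0.3750 + 0.5244
  = 2.7988 bits

I(P;Q) = H(P) + H(Q) - H(P,Q)
  = 1.5000 + 1.2988 - 2.7988
  = 0.0000 bits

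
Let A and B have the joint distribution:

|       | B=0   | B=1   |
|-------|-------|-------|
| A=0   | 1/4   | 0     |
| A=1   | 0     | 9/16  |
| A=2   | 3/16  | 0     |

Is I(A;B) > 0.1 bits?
Marginal P(A) (row sums):
  P(A=0) = 1/4 + 0 = 1/4
  P(A=1) = 0 + 9/16 = 9/16
  P(A=2) = 3/16 + 0 = 3/16
Marginal P(B) (column sums):
  P(B=0) = 1/4 + 0 + 3/16 = 7/16
  P(B=1) = 0 + 9/16 + 0 = 9/16

H(A) = -[(1/4)·log₂(1/4) + (9/16)·log₂(9/16) + (3/16)·log₂(3/16)]
  = 0.5000 + 0.4669 + 0.4528
  = 1.4197 bits
H(B) = -[(7/16)·log₂(7/16) + (9/16)·log₂(9/16)]
  = 0.5218 + 0.4669
  = 0.9887 bits
H(A,B) = -[(1/4)·log₂(1/4) + (9/16)·log₂(9/16) + (3/16)·log₂(3/16)]
  = 0.5000 + 0.4669 + 0.4528
  = 1.4197 bits

I(A;B) = H(A) + H(B) - H(A,B)
  = 1.4197 + 0.9887 - 1.4197
  = 0.9887 bits

Yes. I(A;B) = 0.9887 bits, which is > 0.1 bits.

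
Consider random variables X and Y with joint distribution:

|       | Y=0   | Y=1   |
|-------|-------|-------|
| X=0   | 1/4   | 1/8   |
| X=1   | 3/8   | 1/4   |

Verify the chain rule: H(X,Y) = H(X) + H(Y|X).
Left side:
H(X,Y) = -[(1/4)·log₂(1/4) + (1/8)·log₂(1/8) + (3/8)·log₂(3/8) + (1/4)·log₂(1/4)]
  = 0.5000 + 0.3750 + 0.5306 + 0.5000
  = 1.9056 bits

Right side:
Marginal P(X) (row sums):
  P(X=0) = 1/4 + 1/8 = 3/8
  P(X=1) = 3/8 + 1/4 = 5/8
H(X) = -[(3/8)·log₂(3/8) + (5/8)·log₂(5/8)]
  = 0.5306 + 0.4238
  = 0.9544 bits
H(Y|X) = -Σ P(X,Y)·log₂ P(Y|X), where P(Y|X) = P(X,Y) / P(X)
  (X=0,Y=0): P(Y|X) = (1/4)/(3/8) = 2/3;  -(1/4)·log₂(2/3) = 0.1462
  (X=0,Y=1): P(Y|X) = (1/8)/(3/8) = 1/3;  -(1/8)·log₂(1/3) = 0.1981
  (X=1,Y=0): P(Y|X) = (3/8)/(5/8) = 3/5;  -(3/8)·log₂(3/5) = 0.2764
  (X=1,Y=1): P(Y|X) = (1/4)/(5/8) = 2/5;  -(1/4)·log₂(2/5) = 0.3305
H(Y|X) = 0.1462 + 0.1981 + 0.2764 + 0.3305
  = 0.9512 bits
H(X) + H(Y|X) = 0.9544 + 0.9512 = 1.9056 bits

Both sides equal 1.9056 bits, so the chain rule holds ✓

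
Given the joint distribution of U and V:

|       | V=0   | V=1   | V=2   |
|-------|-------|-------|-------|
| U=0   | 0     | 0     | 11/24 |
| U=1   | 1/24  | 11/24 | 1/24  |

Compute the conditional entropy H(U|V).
Marginal P(V) (column sums):
  P(V=0) = 0 + 1/24 = 1/24
  P(V=1) = 0 + 11/24 = 11/24
  P(V=2) = 11/24 + 1/24 = 1/2

H(U|V) = -Σ P(U,V)·log₂ P(U|V), where P(U|V) = P(U,V) / P(V)
  (cells with P(U,V) = 0 contribute 0)
  (U=0,V=2): P(U|V) = (11/24)/(1/2) = 11/12;  -(11/24)·log₂(11/12) = 0.0575
  (U=1,V=0): P(U|V) = (1/24)/(1/24) = 1;  -(1/24)·log₂(1) = 0.0000
  (U=1,V=1): P(U|V) = (11/24)/(11/24) = 1;  -(11/24)·log₂(1) = 0.0000
  (U=1,V=2): P(U|V) = (1/24)/(1/2) = 1/12;  -(1/24)·log₂(1/12) = 0.1494
H(U|V) = 0.0575 + 0.0000 + 0.0000 + 0.1494
  = 0.2069 bits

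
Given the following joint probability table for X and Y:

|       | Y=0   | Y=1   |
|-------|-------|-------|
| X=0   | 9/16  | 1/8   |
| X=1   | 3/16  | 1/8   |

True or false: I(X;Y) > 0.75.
Marginal P(X) (row sums):
  P(X=0) = 9/16 + 1/8 = 11/16
  P(X=1) = 3/16 + 1/8 = 5/16
Marginal P(Y) (column sums):
  P(Y=0) = 9/16 + 3/16 = 3/4
  P(Y=1) = 1/8 + 1/8 = 1/4

H(X) = -[(11/16)·log₂(11/16) + (5/16)·log₂(5/16)]
  = 0.3716 + 0.5244
  = 0.8960 bits
H(Y) = -[(3/4)·log₂(3/4) + (1/4)·log₂(1/4)]
  = 0.3113 + 0.5000
  = 0.8113 bits
H(X,Y) = -[(9/16)·log₂(9/16) + (1/8)·log₂(1/8) + (3/16)·log₂(3/16) + (1/8)·log₂(1/8)]
  = 0.4669 + 0.3750 + 0.4528 + 0.3750
  = 1.6697 bits

I(X;Y) = H(X) + H(Y) - H(X,Y)
  = 0.8960 + 0.8113 - 1.6697
  = 0.0376 bits

False. I(X;Y) = 0.0376 bits, which is ≤ 0.75 bits.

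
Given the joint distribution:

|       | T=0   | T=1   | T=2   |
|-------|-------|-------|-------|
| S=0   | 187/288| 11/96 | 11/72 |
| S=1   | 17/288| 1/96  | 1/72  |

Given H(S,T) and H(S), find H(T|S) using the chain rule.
From the chain rule: H(S,T) = H(S) + H(T|S)
Therefore: H(T|S) = H(S,T) - H(S)

H(S,T) = -[(187/288)·log₂(187/288) + (11/96)·log₂(11/96) + (11/72)·log₂(11/72) + (17/288)·log₂(17/288) + (1/96)·log₂(1/96) + (1/72)·log₂(1/72)]
  = 0.4045 + 0.3581 + 0.4141 + 0.2410 + 0.0686 + 0.0857
  = 1.5720 bits
Marginal P(S) (row sums):
  P(S=0) = 187/288 + 11/96 + 11/72 = 11/12
  P(S=1) = 17/288 + 1/96 + 1/72 = 1/12
H(S) = -[(11/12)·log₂(11/12) + (1/12)·log₂(1/12)]
  = 0.1151 + 0.2987
  = 0.4138 bits

H(T|S) = 1.5720 - 0.4138 = 1.1582 bits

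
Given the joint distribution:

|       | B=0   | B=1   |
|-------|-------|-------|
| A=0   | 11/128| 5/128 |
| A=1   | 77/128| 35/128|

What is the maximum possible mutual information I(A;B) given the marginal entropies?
The upper bound on mutual information is I(A;B) ≤ min(H(A), H(B)).

Marginal P(A) (row sums):
  P(A=0) = 11/128 + 5/128 = 1/8
  P(A=1) = 77/128 + 35/128 = 7/8
Marginal P(B) (column sums):
  P(B=0) = 11/128 + 77/128 = 11/16
  P(B=1) = 5/128 + 35/128 = 5/16

H(A) = -[(1/8)·log₂(1/8) + (7/8)·log₂(7/8)]
  = 0.3750 + 0.1686
  = 0.5436 bits
H(B) = -[(11/16)·log₂(11/16) + (5/16)·log₂(5/16)]
  = 0.3716 + 0.5244
  = 0.8960 bits

Maximum possible I(A;B) = min(0.5436, 0.8960) = 0.5436 bits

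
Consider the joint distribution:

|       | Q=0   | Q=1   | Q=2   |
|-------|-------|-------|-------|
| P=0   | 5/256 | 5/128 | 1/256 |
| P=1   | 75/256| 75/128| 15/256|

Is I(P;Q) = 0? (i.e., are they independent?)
Marginal P(P) (row sums):
  P(P=0) = 5/256 + 5/128 + 1/256 = 1/16
  P(P=1) = 75/256 + 75/128 + 15/256 = 15/16
Marginal P(Q) (column sums):
  P(Q=0) = 5/256 + 75/256 = 5/16
  P(Q=1) = 5/128 + 75/128 = 5/8
  P(Q=2) = 1/256 + 15/256 = 1/16

P and Q are independent iff P(P=i,Q=j) = P(P=i)·P(Q=j) for every cell.
  P(P=0)·P(Q=0) = 1/16 × 5/16 = 5/256 = P(P=0,Q=0) ✓
  P(P=0)·P(Q=1) = 1/16 × 5/8 = 5/128 = P(P=0,Q=1) ✓
  P(P=0)·P(Q=2) = 1/16 × 1/16 = 1/256 = P(P=0,Q=2) ✓
  P(P=1)·P(Q=0) = 15/16 × 5/16 = 75/256 = P(P=1,Q=0) ✓
  P(P=1)·P(Q=1) = 15/16 × 5/8 = 75/128 = P(P=1,Q=1) ✓
  P(P=1)·P(Q=2) = 15/16 × 1/16 = 15/256 = P(P=1,Q=2) ✓

Yes, P and Q are independent: every cell factors, so I(P;Q) = 0 bits.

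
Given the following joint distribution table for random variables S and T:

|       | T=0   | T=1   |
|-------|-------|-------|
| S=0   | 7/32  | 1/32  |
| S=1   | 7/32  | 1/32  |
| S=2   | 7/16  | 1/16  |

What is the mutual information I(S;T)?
Marginal P(S) (row sums):
  P(S=0) = 7/32 + 1/32 = 1/4
  P(S=1) = 7/32 + 1/32 = 1/4
  P(S=2) = 7/16 + 1/16 = 1/2
Marginal P(T) (column sums):
  P(T=0) = 7/32 + 7/32 + 7/16 = 7/8
  P(T=1) = 1/32 + 1/32 + 1/16 = 1/8

H(S) = -[(1/4)·log₂(1/4) + (1/4)·log₂(1/4) + (1/2)·log₂(1/2)]
  = 0.5000 + 0.5000 + 0.5000
  = 1.5000 bits
H(T) = -[(7/8)·log₂(7/8) + (1/8)·log₂(1/8)]
  = 0.1686 + 0.3750
  = 0.5436 bits
H(S,T) = -[(7/32)·log₂(7/32) + (1/32)·log₂(1/32) + (7/32)·log₂(7/32) + (1/32)·log₂(1/32) + (7/16)·log₂(7/16) + (1/16)·log₂(1/16)]
  = 0.4796 + 0.1563 + 0.4796 + 0.1563 + 0.5218 + 0.2500
  = 2.0436 bits

I(S;T) = H(S) + H(T) - H(S,T)
  = 1.5000 + 0.5436 - 2.0436
  = 0.0000 bits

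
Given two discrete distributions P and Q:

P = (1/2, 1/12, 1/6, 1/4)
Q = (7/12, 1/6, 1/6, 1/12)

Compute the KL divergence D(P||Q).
D(P||Q) = Σ P(i) log₂(P(i)/Q(i))
  i=0: (1/2) × log₂((1/2)/(7/12)) = (1/2) × log₂(6/7) = -0.1112
  i=1: (1/12) × log₂((1/12)/(1/6)) = (1/12) × log₂(1/2) = -0.0833
  i=2: (1/6) × log₂((1/6)/(1/6)) = (1/6) × log₂(1) = 0.0000
  i=3: (1/4) × log₂((1/4)/(1/12)) = (1/4) × log₂(3) = 0.3962
D(P||Q) = -0.1112 - 0.0833 + 0.0000 + 0.3962
  = 0.2017 bits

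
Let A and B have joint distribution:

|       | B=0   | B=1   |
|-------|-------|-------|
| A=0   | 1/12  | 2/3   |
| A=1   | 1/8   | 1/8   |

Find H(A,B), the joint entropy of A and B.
H(A,B) = -Σ P(A,B) log₂ P(A,B), summed over the non-zero cells:
H(A,B) = -[(1/12)·log₂(1/12) + (2/3)·log₂(2/3) + (1/8)·log₂(1/8) + (1/8)·log₂(1/8)]
  = 0.2987 + 0.3900 + 0.3750 + 0.3750
  = 1.4387 bits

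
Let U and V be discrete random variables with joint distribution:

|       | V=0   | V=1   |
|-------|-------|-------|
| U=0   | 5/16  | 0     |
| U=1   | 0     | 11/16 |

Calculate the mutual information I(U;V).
Marginal P(U) (row sums):
  P(U=0) = 5/16 + 0 = 5/16
  P(U=1) = 0 + 11/16 = 11/16
Marginal P(V) (column sums):
  P(V=0) = 5/16 + 0 = 5/16
  P(V=1) = 0 + 11/16 = 11/16

H(U) = -[(5/16)·log₂(5/16) + (11/16)·log₂(11/16)]
  = 0.5244 + 0.3716
  = 0.8960 bits
H(V) = -[(5/16)·log₂(5/16) + (11/16)·log₂(11/16)]
  = 0.5244 + 0.3716
  = 0.8960 bits
H(U,V) = -[(5/16)·log₂(5/16) + (11/16)·log₂(11/16)]
  = 0.5244 + 0.3716
  = 0.8960 bits

I(U;V) = H(U) + H(V) - H(U,V)
  = 0.8960 + 0.8960 - 0.8960
  = 0.8960 bits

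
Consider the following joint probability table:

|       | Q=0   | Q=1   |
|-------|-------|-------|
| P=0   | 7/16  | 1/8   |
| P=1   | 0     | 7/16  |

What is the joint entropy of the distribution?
H(P,Q) = -Σ P(P,Q) log₂ P(P,Q), summed over the non-zero cells:
H(P,Q) = -[(7/16)·log₂(7/16) + (1/8)·log₂(1/8) + (7/16)·log₂(7/16)]
  = 0.5218 + 0.3750 + 0.5218
  = 1.4186 bits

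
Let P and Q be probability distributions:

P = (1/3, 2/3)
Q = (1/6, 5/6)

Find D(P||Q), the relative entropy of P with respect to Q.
D(P||Q) = Σ P(i) log₂(P(i)/Q(i))
  i=0: (1/3) × log₂((1/3)/(1/6)) = (1/3) × log₂(2) = 0.3333
  i=1: (2/3) × log₂((2/3)/(5/6)) = (2/3) × log₂(4/5) = -0.2146
D(P||Q) = 0.3333 - 0.2146
  = 0.1187 bits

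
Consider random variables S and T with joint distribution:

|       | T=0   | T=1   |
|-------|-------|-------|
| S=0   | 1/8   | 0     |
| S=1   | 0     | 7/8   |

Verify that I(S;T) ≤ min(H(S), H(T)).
Marginal P(S) (row sums):
  P(S=0) = 1/8 + 0 = 1/8
  P(S=1) = 0 + 7/8 = 7/8
Marginal P(T) (column sums):
  P(T=0) = 1/8 + 0 = 1/8
  P(T=1) = 0 + 7/8 = 7/8

H(S) = -[(1/8)·log₂(1/8) + (7/8)·log₂(7/8)]
  = 0.3750 + 0.1686
  = 0.5436 bits
H(T) = -[(1/8)·log₂(1/8) + (7/8)·log₂(7/8)]
  = 0.3750 + 0.1686
  = 0.5436 bits
H(S,T) = -[(1/8)·log₂(1/8) + (7/8)·log₂(7/8)]
  = 0.3750 + 0.1686
  = 0.5436 bits

I(S;T) = H(S) + H(T) - H(S,T)
  = 0.5436 + 0.5436 - 0.5436
  = 0.5436 bits

min(H(S), H(T)) = min(0.5436, 0.5436) = 0.5436 bits
Since 0.5436 ≤ 0.5436, the bound is satisfied ✓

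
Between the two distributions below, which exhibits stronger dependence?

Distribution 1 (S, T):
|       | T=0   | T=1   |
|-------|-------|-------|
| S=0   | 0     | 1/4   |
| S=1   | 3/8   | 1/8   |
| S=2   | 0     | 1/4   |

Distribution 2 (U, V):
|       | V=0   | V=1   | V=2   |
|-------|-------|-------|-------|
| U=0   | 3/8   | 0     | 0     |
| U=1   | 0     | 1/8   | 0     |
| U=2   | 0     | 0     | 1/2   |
Distribution 1 (S, T):
Marginal P(S) (row sums):
  P(S=0) = 0 + 1/4 = 1/4
  P(S=1) = 3/8 + 1/8 = 1/2
  P(S=2) = 0 + 1/4 = 1/4
Marginal P(T) (column sums):
  P(T=0) = 0 + 3/8 + 0 = 3/8
  P(T=1) = 1/4 + 1/8 + 1/4 = 5/8

H(S) = -[(1/4)·log₂(1/4) + (1/2)·log₂(1/2) + (1/4)·log₂(1/4)]
  = 0.5000 + 0.5000 + 0.5000
  = 1.5000 bits
H(T) = -[(3/8)·log₂(3/8) + (5/8)·log₂(5/8)]
  = 0.5306 + 0.4238
  = 0.9544 bits
H(S,T) = -[(1/4)·log₂(1/4) + (3/8)·log₂(3/8) + (1/8)·log₂(1/8) + (1/4)·log₂(1/4)]
  = 0.5000 + 0.5306 + 0.3750 + 0.5000
  = 1.9056 bits

I(S;T) = H(S) + H(T) - H(S,T)
  = 1.5000 + 0.9544 - 1.9056
  = 0.5488 bits

Distribution 2 (U, V):
Marginal P(U) (row sums):
  P(U=0) = 3/8 + 0 + 0 = 3/8
  P(U=1) = 0 + 1/8 + 0 = 1/8
  P(U=2) = 0 + 0 + 1/2 = 1/2
Marginal P(V) (column sums):
  P(V=0) = 3/8 + 0 + 0 = 3/8
  P(V=1) = 0 + 1/8 + 0 = 1/8
  P(V=2) = 0 + 0 + 1/2 = 1/2

H(U) = -[(3/8)·log₂(3/8) + (1/8)·log₂(1/8) + (1/2)·log₂(1/2)]
  = 0.5306 + 0.3750 + 0.5000
  = 1.4056 bits
H(V) = -[(3/8)·log₂(3/8) + (1/8)·log₂(1/8) + (1/2)·log₂(1/2)]
  = 0.5306 + 0.3750 + 0.5000
  = 1.4056 bits
H(U,V) = -[(3/8)·log₂(3/8) + (1/8)·log₂(1/8) + (1/2)·log₂(1/2)]
  = 0.5306 + 0.3750 + 0.5000
  = 1.4056 bits

I(U;V) = H(U) + H(V) - H(U,V)
  = 1.4056 + 1.4056 - 1.4056
  = 1.4056 bits

I(U;V) = 1.4056 bits > I(S;T) = 0.5488 bits, so (U, V) has the higher mutual information (stronger dependence).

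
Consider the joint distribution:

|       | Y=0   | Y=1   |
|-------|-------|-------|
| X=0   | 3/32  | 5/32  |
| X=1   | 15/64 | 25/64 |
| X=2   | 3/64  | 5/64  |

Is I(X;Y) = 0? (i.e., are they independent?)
Marginal P(X) (row sums):
  P(X=0) = 3/32 + 5/32 = 1/4
  P(X=1) = 15/64 + 25/64 = 5/8
  P(X=2) = 3/64 + 5/64 = 1/8
Marginal P(Y) (column sums):
  P(Y=0) = 3/32 + 15/64 + 3/64 = 3/8
  P(Y=1) = 5/32 + 25/64 + 5/64 = 5/8

X and Y are independent iff P(X=i,Y=j) = P(X=i)·P(Y=j) for every cell.
  P(X=0)·P(Y=0) = 1/4 × 3/8 = 3/32 = P(X=0,Y=0) ✓
  P(X=0)·P(Y=1) = 1/4 × 5/8 = 5/32 = P(X=0,Y=1) ✓
  P(X=1)·P(Y=0) = 5/8 × 3/8 = 15/64 = P(X=1,Y=0) ✓
  P(X=1)·P(Y=1) = 5/8 × 5/8 = 25/64 = P(X=1,Y=1) ✓
  P(X=2)·P(Y=0) = 1/8 × 3/8 = 3/64 = P(X=2,Y=0) ✓
  P(X=2)·P(Y=1) = 1/8 × 5/8 = 5/64 = P(X=2,Y=1) ✓

Yes, X and Y are independent: every cell factors, so I(X;Y) = 0 bits.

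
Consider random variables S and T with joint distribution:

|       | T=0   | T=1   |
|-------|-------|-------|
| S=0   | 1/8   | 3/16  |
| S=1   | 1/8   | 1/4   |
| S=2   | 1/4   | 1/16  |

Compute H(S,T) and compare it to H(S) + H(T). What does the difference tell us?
Marginal P(S) (row sums):
  P(S=0) = 1/8 + 3/16 = 5/16
  P(S=1) = 1/8 + 1/4 = 3/8
  P(S=2) = 1/4 + 1/16 = 5/16
Marginal P(T) (column sums):
  P(T=0) = 1/8 + 1/8 + 1/4 = 1/2
  P(T=1) = 3/16 + 1/4 + 1/16 = 1/2

H(S,T) = -[(1/8)·log₂(1/8) + (3/16)·log₂(3/16) + (1/8)·log₂(1/8) + (1/4)·log₂(1/4) + (1/4)·log₂(1/4) + (1/16)·log₂(1/16)]
  = 0.3750 + 0.4528 + 0.3750 + 0.5000 + 0.5000 + 0.2500
  = 2.4528 bits
H(S) = -[(5/16)·log₂(5/16) + (3/8)·log₂(3/8) + (5/16)·log₂(5/16)]
  = 0.5244 + 0.5306 + 0.5244
  = 1.5794 bits
H(T) = -[(1/2)·log₂(1/2) + (1/2)·log₂(1/2)]
  = 0.5000 + 0.5000
  = 1.0000 bits

H(S) + H(T) = 1.5794 + 1.0000 = 2.5794 bits
Difference: H(S) + H(T) - H(S,T) = 2.5794 - 2.4528 = 0.1266 bits = I(S;T)

The difference is the mutual information; it is positive here, so S and T are dependent (knowing one reduces uncertainty about the other by 0.1266 bits).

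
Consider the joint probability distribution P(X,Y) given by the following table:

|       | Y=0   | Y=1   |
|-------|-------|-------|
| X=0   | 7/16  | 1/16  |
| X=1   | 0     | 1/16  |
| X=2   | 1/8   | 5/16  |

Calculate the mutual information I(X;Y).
Marginal P(X) (row sums):
  P(X=0) = 7/16 + 1/16 = 1/2
  P(X=1) = 0 + 1/16 = 1/16
  P(X=2) = 1/8 + 5/16 = 7/16
Marginal P(Y) (column sums):
  P(Y=0) = 7/16 + 0 + 1/8 = 9/16
  P(Y=1) = 1/16 + 1/16 + 5/16 = 7/16

H(X) = -[(1/2)·log₂(1/2) + (1/16)·log₂(1/16) + (7/16)·log₂(7/16)]
  = 0.5000 + 0.2500 + 0.5218
  = 1.2718 bits
H(Y) = -[(9/16)·log₂(9/16) + (7/16)·log₂(7/16)]
  = 0.4669 + 0.5218
  = 0.9887 bits
H(X,Y) = -[(7/16)·log₂(7/16) + (1/16)·log₂(1/16) + (1/16)·log₂(1/16) + (1/8)·log₂(1/8) + (5/16)·log₂(5/16)]
  = 0.5218 + 0.2500 + 0.2500 + 0.3750 + 0.5244
  = 1.9212 bits

I(X;Y) = H(X) + H(Y) - H(X,Y)
  = 1.2718 + 0.9887 - 1.9212
  = 0.3393 bits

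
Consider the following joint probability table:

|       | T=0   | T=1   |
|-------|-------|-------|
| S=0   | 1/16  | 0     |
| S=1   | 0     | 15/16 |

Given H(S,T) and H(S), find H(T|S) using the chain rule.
From the chain rule: H(S,T) = H(S) + H(T|S)
Therefore: H(T|S) = H(S,T) - H(S)

H(S,T) = -[(1/16)·log₂(1/16) + (15/16)·log₂(15/16)]
  = 0.2500 + 0.0873
  = 0.3373 bits
Marginal P(S) (row sums):
  P(S=0) = 1/16 + 0 = 1/16
  P(S=1) = 0 + 15/16 = 15/16
H(S) = -[(1/16)·log₂(1/16) + (15/16)·log₂(15/16)]
  = 0.2500 + 0.0873
  = 0.3373 bits

H(T|S) = 0.3373 - 0.3373 = 0.0000 bits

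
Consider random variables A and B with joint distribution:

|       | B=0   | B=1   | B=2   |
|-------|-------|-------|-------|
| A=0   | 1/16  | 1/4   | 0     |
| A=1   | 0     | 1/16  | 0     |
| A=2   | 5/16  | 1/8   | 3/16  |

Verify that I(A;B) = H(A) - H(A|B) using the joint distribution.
Left side, from I(A;B) = H(A) + H(B) - H(A,B):
Marginal P(A) (row sums):
  P(A=0) = 1/16 + 1/4 + 0 = 5/16
  P(A=1) = 0 + 1/16 + 0 = 1/16
  P(A=2) = 5/16 + 1/8 + 3/16 = 5/8
Marginal P(B) (column sums):
  P(B=0) = 1/16 + 0 + 5/16 = 3/8
  P(B=1) = 1/4 + 1/16 + 1/8 = 7/16
  P(B=2) = 0 + 0 + 3/16 = 3/16

H(A) = -[(5/16)·log₂(5/16) + (1/16)·log₂(1/16) + (5/8)·log₂(5/8)]
  = 0.5244 + 0.2500 + 0.4238
  = 1.1982 bits
H(B) = -[(3/8)·log₂(3/8) + (7/16)·log₂(7/16) + (3/16)·log₂(3/16)]
  = 0.5306 + 0.5218 + 0.4528
  = 1.5052 bits
H(A,B) = -[(1/16)·log₂(1/16) + (1/4)·log₂(1/4) + (1/16)·log₂(1/16) + (5/16)·log₂(5/16) + (1/8)·log₂(1/8) + (3/16)·log₂(3/16)]
  = 0.2500 + 0.5000 + 0.2500 + 0.5244 + 0.3750 + 0.4528
  = 2.3522 bits

I(A;B) = H(A) + H(B) - H(A,B)
  = 1.1982 + 1.5052 - 2.3522
  = 0.3512 bits

Right side, with H(A|B) computed directly from the conditional probabilities:
H(A|B) = -Σ P(A,B)·log₂ P(A|B), where P(A|B) = P(A,B) / P(B)
  (cells with P(A,B) = 0 contribute 0)
  (A=0,B=0): P(A|B) = (1/16)/(3/8) = 1/6;  -(1/16)·log₂(1/6) = 0.1616
  (A=0,B=1): P(A|B) = (1/4)/(7/16) = 4/7;  -(1/4)·log₂(4/7) = 0.2018
  (A=1,B=1): P(A|B) = (1/16)/(7/16) = 1/7;  -(1/16)·log₂(1/7) = 0.1755
  (A=2,B=0): P(A|B) = (5/16)/(3/8) = 5/6;  -(5/16)·log₂(5/6) = 0.0822
  (A=2,B=1): P(A|B) = (1/8)/(7/16) = 2/7;  -(1/8)·log₂(2/7) = 0.2259
  (A=2,B=2): P(A|B) = (3/16)/(3/16) = 1;  -(3/16)·log₂(1) = 0.0000
H(A|B) = 0.1616 + 0.2018 + 0.1755 + 0.0822 + 0.2259 + 0.0000
  = 0.8470 bits
H(A) - H(A|B) = 1.1982 - 0.8470 = 0.3512 bits

Both sides equal 0.3512 bits, so I(A;B) = H(A) - H(A|B) ✓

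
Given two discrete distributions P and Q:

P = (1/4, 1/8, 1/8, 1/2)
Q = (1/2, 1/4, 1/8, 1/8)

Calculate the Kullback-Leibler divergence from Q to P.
D(P||Q) = Σ P(i) log₂(P(i)/Q(i))
  i=0: (1/4) × log₂((1/4)/(1/2)) = (1/4) × log₂(1/2) = -0.2500
  i=1: (1/8) × log₂((1/8)/(1/4)) = (1/8) × log₂(1/2) = -0.1250
  i=2: (1/8) × log₂((1/8)/(1/8)) = (1/8) × log₂(1) = 0.0000
  i=3: (1/2) × log₂((1/2)/(1/8)) = (1/2) × log₂(4) = 1.0000
D(P||Q) = -0.2500 - 0.1250 + 0.0000 + 1.0000
  = 0.6250 bits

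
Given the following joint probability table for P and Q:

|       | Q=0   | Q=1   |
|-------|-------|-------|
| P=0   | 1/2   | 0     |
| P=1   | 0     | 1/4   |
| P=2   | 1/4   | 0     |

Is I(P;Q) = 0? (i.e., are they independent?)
Marginal P(P) (row sums):
  P(P=0) = 1/2 + 0 = 1/2
  P(P=1) = 0 + 1/4 = 1/4
  P(P=2) = 1/4 + 0 = 1/4
Marginal P(Q) (column sums):
  P(Q=0) = 1/2 + 0 + 1/4 = 3/4
  P(Q=1) = 0 + 1/4 + 0 = 1/4

P and Q are independent iff P(P=i,Q=j) = P(P=i)·P(Q=j) for every cell.
  P(P=0)·P(Q=0) = 1/2 × 3/4 = 3/8, but P(P=0,Q=0) = 1/2 ✗

No, P and Q are not independent. Quantitatively, I(P;Q) > 0:

H(P) = -[(1/2)·log₂(1/2) + (1/4)·log₂(1/4) + (1/4)·log₂(1/4)]
  = 0.5000 + 0.5000 + 0.5000
  = 1.5000 bits
H(Q) = -[(3/4)·log₂(3/4) + (1/4)·log₂(1/4)]
  = 0.3113 + 0.5000
  = 0.8113 bits
H(P,Q) = -[(1/2)·log₂(1/2) + (1/4)·log₂(1/4) + (1/4)·log₂(1/4)]
  = 0.5000 + 0.5000 + 0.5000
  = 1.5000 bits
I(P;Q) = H(P) + H(Q) - H(P,Q) = 1.5000 + 0.8113 - 1.5000 = 0.8113 bits > 0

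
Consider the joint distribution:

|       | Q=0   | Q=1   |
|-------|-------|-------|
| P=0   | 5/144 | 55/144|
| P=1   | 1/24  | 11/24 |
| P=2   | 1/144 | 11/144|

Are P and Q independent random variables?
Marginal P(P) (row sums):
  P(P=0) = 5/144 + 55/144 = 5/12
  P(P=1) = 1/24 + 11/24 = 1/2
  P(P=2) = 1/144 + 11/144 = 1/12
Marginal P(Q) (column sums):
  P(Q=0) = 5/144 + 1/24 + 1/144 = 1/12
  P(Q=1) = 55/144 + 11/24 + 11/144 = 11/12

P and Q are independent iff P(P=i,Q=j) = P(P=i)·P(Q=j) for every cell.
  P(P=0)·P(Q=0) = 5/12 × 1/12 = 5/144 = P(P=0,Q=0) ✓
  P(P=0)·P(Q=1) = 5/12 × 11/12 = 55/144 = P(P=0,Q=1) ✓
  P(P=1)·P(Q=0) = 1/2 × 1/12 = 1/24 = P(P=1,Q=0) ✓
  P(P=1)·P(Q=1) = 1/2 × 11/12 = 11/24 = P(P=1,Q=1) ✓
  P(P=2)·P(Q=0) = 1/12 × 1/12 = 1/144 = P(P=2,Q=0) ✓
  P(P=2)·P(Q=1) = 1/12 × 11/12 = 11/144 = P(P=2,Q=1) ✓

Yes, P and Q are independent: every cell factors, so I(P;Q) = 0 bits.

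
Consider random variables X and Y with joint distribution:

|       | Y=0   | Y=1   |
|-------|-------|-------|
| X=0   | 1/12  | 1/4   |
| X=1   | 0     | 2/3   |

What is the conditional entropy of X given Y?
Marginal P(Y) (column sums):
  P(Y=0) = 1/12 + 0 = 1/12
  P(Y=1) = 1/4 + 2/3 = 11/12

H(X|Y) = -Σ P(X,Y)·log₂ P(X|Y), where P(X|Y) = P(X,Y) / P(Y)
  (cells with P(X,Y) = 0 contribute 0)
  (X=0,Y=0): P(X|Y) = (1/12)/(1/12) = 1;  -(1/12)·log₂(1) = 0.0000
  (X=0,Y=1): P(X|Y) = (1/4)/(11/12) = 3/11;  -(1/4)·log₂(3/11) = 0.4686
  (X=1,Y=1): P(X|Y) = (2/3)/(11/12) = 8/11;  -(2/3)·log₂(8/11) = 0.3063
H(X|Y) = 0.0000 + 0.4686 + 0.3063
  = 0.7749 bits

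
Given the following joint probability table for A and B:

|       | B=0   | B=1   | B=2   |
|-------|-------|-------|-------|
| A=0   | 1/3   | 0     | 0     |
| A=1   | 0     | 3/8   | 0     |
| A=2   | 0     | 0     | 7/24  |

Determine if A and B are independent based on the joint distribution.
Marginal P(A) (row sums):
  P(A=0) = 1/3 + 0 + 0 = 1/3
  P(A=1) = 0 + 3/8 + 0 = 3/8
  P(A=2) = 0 + 0 + 7/24 = 7/24
Marginal P(B) (column sums):
  P(B=0) = 1/3 + 0 + 0 = 1/3
  P(B=1) = 0 + 3/8 + 0 = 3/8
  P(B=2) = 0 + 0 + 7/24 = 7/24

A and B are independent iff P(A=i,B=j) = P(A=i)·P(B=j) for every cell.
  P(A=0)·P(B=0) = 1/3 × 1/3 = 1/9, but P(A=0,B=0) = 1/3 ✗

No, A and B are not independent. Quantitatively, I(A;B) > 0:

H(A) = -[(1/3)·log₂(1/3) + (3/8)·log₂(3/8) + (7/24)·log₂(7/24)]
  = 0.5283 + 0.5306 + 0.5185
  = 1.5774 bits
H(B) = -[(1/3)·log₂(1/3) + (3/8)·log₂(3/8) + (7/24)·log₂(7/24)]
  = 0.5283 + 0.5306 + 0.5185
  = 1.5774 bits
H(A,B) = -[(1/3)·log₂(1/3) + (3/8)·log₂(3/8) + (7/24)·log₂(7/24)]
  = 0.5283 + 0.5306 + 0.5185
  = 1.5774 bits
I(A;B) = H(A) + H(B) - H(A,B) = 1.5774 + 1.5774 - 1.5774 = 1.5774 bits > 0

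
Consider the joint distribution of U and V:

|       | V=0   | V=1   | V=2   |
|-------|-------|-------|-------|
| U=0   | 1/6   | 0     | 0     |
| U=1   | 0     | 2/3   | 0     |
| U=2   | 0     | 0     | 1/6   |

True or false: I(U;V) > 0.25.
Marginal P(U) (row sums):
  P(U=0) = 1/6 + 0 + 0 = 1/6
  P(U=1) = 0 + 2/3 + 0 = 2/3
  P(U=2) = 0 + 0 + 1/6 = 1/6
Marginal P(V) (column sums):
  P(V=0) = 1/6 + 0 + 0 = 1/6
  P(V=1) = 0 + 2/3 + 0 = 2/3
  P(V=2) = 0 + 0 + 1/6 = 1/6

H(U) = -[(1/6)·log₂(1/6) + (2/3)·log₂(2/3) + (1/6)·log₂(1/6)]
  = 0.4308 + 0.3900 + 0.4308
  = 1.2516 bits
H(V) = -[(1/6)·log₂(1/6) + (2/3)·log₂(2/3) + (1/6)·log₂(1/6)]
  = 0.4308 + 0.3900 + 0.4308
  = 1.2516 bits
H(U,V) = -[(1/6)·log₂(1/6) + (2/3)·log₂(2/3) + (1/6)·log₂(1/6)]
  = 0.4308 + 0.3900 + 0.4308
  = 1.2516 bits

I(U;V) = H(U) + H(V) - H(U,V)
  = 1.2516 + 1.2516 - 1.2516
  = 1.2516 bits

True. I(U;V) = 1.2516 bits, which is > 0.25 bits.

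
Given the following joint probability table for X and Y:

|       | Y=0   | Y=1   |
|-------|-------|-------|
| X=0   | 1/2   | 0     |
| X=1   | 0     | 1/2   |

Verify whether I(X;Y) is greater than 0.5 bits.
Marginal P(X) (row sums):
  P(X=0) = 1/2 + 0 = 1/2
  P(X=1) = 0 + 1/2 = 1/2
Marginal P(Y) (column sums):
  P(Y=0) = 1/2 + 0 = 1/2
  P(Y=1) = 0 + 1/2 = 1/2

H(X) = -[(1/2)·log₂(1/2) + (1/2)·log₂(1/2)]
  = 0.5000 + 0.5000
  = 1.0000 bits
H(Y) = -[(1/2)·log₂(1/2) + (1/2)·log₂(1/2)]
  = 0.5000 + 0.5000
  = 1.0000 bits
H(X,Y) = -[(1/2)·log₂(1/2) + (1/2)·log₂(1/2)]
  = 0.5000 + 0.5000
  = 1.0000 bits

I(X;Y) = H(X) + H(Y) - H(X,Y)
  = 1.0000 + 1.0000 - 1.0000
  = 1.0000 bits

Yes. I(X;Y) = 1.0000 bits, which is > 0.5 bits.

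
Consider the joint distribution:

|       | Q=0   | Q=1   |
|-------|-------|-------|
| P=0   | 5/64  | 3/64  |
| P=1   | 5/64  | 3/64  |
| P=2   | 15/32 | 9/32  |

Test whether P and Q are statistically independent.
Marginal P(P) (row sums):
  P(P=0) = 5/64 + 3/64 = 1/8
  P(P=1) = 5/64 + 3/64 = 1/8
  P(P=2) = 15/32 + 9/32 = 3/4
Marginal P(Q) (column sums):
  P(Q=0) = 5/64 + 5/64 + 15/32 = 5/8
  P(Q=1) = 3/64 + 3/64 + 9/32 = 3/8

P and Q are independent iff P(P=i,Q=j) = P(P=i)·P(Q=j) for every cell.
  P(P=0)·P(Q=0) = 1/8 × 5/8 = 5/64 = P(P=0,Q=0) ✓
  P(P=0)·P(Q=1) = 1/8 × 3/8 = 3/64 = P(P=0,Q=1) ✓
  P(P=1)·P(Q=0) = 1/8 × 5/8 = 5/64 = P(P=1,Q=0) ✓
  P(P=1)·P(Q=1) = 1/8 × 3/8 = 3/64 = P(P=1,Q=1) ✓
  P(P=2)·P(Q=0) = 3/4 × 5/8 = 15/32 = P(P=2,Q=0) ✓
  P(P=2)·P(Q=1) = 3/4 × 3/8 = 9/32 = P(P=2,Q=1) ✓

Yes, P and Q are independent: every cell factors, so I(P;Q) = 0 bits.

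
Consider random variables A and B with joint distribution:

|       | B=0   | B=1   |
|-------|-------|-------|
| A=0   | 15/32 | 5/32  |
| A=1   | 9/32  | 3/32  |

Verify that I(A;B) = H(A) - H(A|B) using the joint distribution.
Left side, from I(A;B) = H(A) + H(B) - H(A,B):
Marginal P(A) (row sums):
  P(A=0) = 15/32 + 5/32 = 5/8
  P(A=1) = 9/32 + 3/32 = 3/8
Marginal P(B) (column sums):
  P(B=0) = 15/32 + 9/32 = 3/4
  P(B=1) = 5/32 + 3/32 = 1/4

H(A) = -[(5/8)·log₂(5/8) + (3/8)·log₂(3/8)]
  = 0.4238 + 0.5306
  = 0.9544 bits
H(B) = -[(3/4)·log₂(3/4) + (1/4)·log₂(1/4)]
  = 0.3113 + 0.5000
  = 0.8113 bits
H(A,B) = -[(15/32)·log₂(15/32) + (5/32)·log₂(5/32) + (9/32)·log₂(9/32) + (3/32)·log₂(3/32)]
  = 0.5124 + 0.4184 + 0.5147 + 0.3202
  = 1.7657 bits

I(A;B) = H(A) + H(B) - H(A,B)
  = 0.9544 + 0.8113 - 1.7657
  = 0.0000 bits

Right side, with H(A|B) computed directly from the conditional probabilities:
H(A|B) = -Σ P(A,B)·log₂ P(A|B), where P(A|B) = P(A,B) / P(B)
  (A=0,B=0): P(A|B) = (15/32)/(3/4) = 5/8;  -(15/32)·log₂(5/8) = 0.3178
  (A=0,B=1): P(A|B) = (5/32)/(1/4) = 5/8;  -(5/32)·log₂(5/8) = 0.1059
  (A=1,B=0): P(A|B) = (9/32)/(3/4) = 3/8;  -(9/32)·log₂(3/8) = 0.3980
  (A=1,B=1): P(A|B) = (3/32)/(1/4) = 3/8;  -(3/32)·log₂(3/8) = 0.1327
H(A|B) = 0.3178 + 0.1059 + 0.3980 + 0.1327
  = 0.9544 bits
H(A) - H(A|B) = 0.9544 - 0.9544 = 0.0000 bits

Both sides equal 0.0000 bits, so I(A;B) = H(A) - H(A|B) ✓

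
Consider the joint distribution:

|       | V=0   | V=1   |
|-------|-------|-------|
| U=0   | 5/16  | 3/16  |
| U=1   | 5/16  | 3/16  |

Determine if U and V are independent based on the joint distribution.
Marginal P(U) (row sums):
  P(U=0) = 5/16 + 3/16 = 1/2
  P(U=1) = 5/16 + 3/16 = 1/2
Marginal P(V) (column sums):
  P(V=0) = 5/16 + 5/16 = 5/8
  P(V=1) = 3/16 + 3/16 = 3/8

U and V are independent iff P(U=i,V=j) = P(U=i)·P(V=j) for every cell.
  P(U=0)·P(V=0) = 1/2 × 5/8 = 5/16 = P(U=0,V=0) ✓
  P(U=0)·P(V=1) = 1/2 × 3/8 = 3/16 = P(U=0,V=1) ✓
  P(U=1)·P(V=0) = 1/2 × 5/8 = 5/16 = P(U=1,V=0) ✓
  P(U=1)·P(V=1) = 1/2 × 3/8 = 3/16 = P(U=1,V=1) ✓

Yes, U and V are independent: every cell factors, so I(U;V) = 0 bits.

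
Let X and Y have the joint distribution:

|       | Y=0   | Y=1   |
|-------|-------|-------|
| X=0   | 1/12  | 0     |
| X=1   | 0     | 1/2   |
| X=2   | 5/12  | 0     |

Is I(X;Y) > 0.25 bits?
Marginal P(X) (row sums):
  P(X=0) = 1/12 + 0 = 1/12
  P(X=1) = 0 + 1/2 = 1/2
  P(X=2) = 5/12 + 0 = 5/12
Marginal P(Y) (column sums):
  P(Y=0) = 1/12 + 0 + 5/12 = 1/2
  P(Y=1) = 0 + 1/2 + 0 = 1/2

H(X) = -[(1/12)·log₂(1/12) + (1/2)·log₂(1/2) + (5/12)·log₂(5/12)]
  = 0.2987 + 0.5000 + 0.5263
  = 1.3250 bits
H(Y) = -[(1/2)·log₂(1/2) + (1/2)·log₂(1/2)]
  = 0.5000 + 0.5000
  = 1.0000 bits
H(X,Y) = -[(1/12)·log₂(1/12) + (1/2)·log₂(1/2) + (5/12)·log₂(5/12)]
  = 0.2987 + 0.5000 + 0.5263
  = 1.3250 bits

I(X;Y) = H(X) + H(Y) - H(X,Y)
  = 1.3250 + 1.0000 - 1.3250
  = 1.0000 bits

Yes. I(X;Y) = 1.0000 bits, which is > 0.25 bits.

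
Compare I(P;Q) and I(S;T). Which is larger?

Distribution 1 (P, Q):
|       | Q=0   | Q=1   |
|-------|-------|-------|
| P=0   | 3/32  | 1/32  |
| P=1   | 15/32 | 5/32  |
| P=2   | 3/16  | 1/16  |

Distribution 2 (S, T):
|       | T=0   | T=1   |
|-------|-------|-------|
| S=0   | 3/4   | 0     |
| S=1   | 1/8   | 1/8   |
Distribution 1 (P, Q):
Marginal P(P) (row sums):
  P(P=0) = 3/32 + 1/32 = 1/8
  P(P=1) = 15/32 + 5/32 = 5/8
  P(P=2) = 3/16 + 1/16 = 1/4
Marginal P(Q) (column sums):
  P(Q=0) = 3/32 + 15/32 + 3/16 = 3/4
  P(Q=1) = 1/32 + 5/32 + 1/16 = 1/4

H(P) = -[(1/8)·log₂(1/8) + (5/8)·log₂(5/8) + (1/4)·log₂(1/4)]
  = 0.3750 + 0.4238 + 0.5000
  = 1.2988 bits
H(Q) = -[(3/4)·log₂(3/4) + (1/4)·log₂(1/4)]
  = 0.3113 + 0.5000
  = 0.8113 bits
H(P,Q) = -[(3/32)·log₂(3/32) + (1/32)·log₂(1/32) + (15/32)·log₂(15/32) + (5/32)·log₂(5/32) + (3/16)·log₂(3/16) + (1/16)·log₂(1/16)]
  = 0.3202 + 0.1563 + 0.5124 + 0.4184 + 0.4528 + 0.2500
  = 2.1101 bits

I(P;Q) = H(P) + H(Q) - H(P,Q)
  = 1.2988 + 0.8113 - 2.1101
  = 0.0000 bits

Distribution 2 (S, T):
Marginal P(S) (row sums):
  P(S=0) = 3/4 + 0 = 3/4
  P(S=1) = 1/8 + 1/8 = 1/4
Marginal P(T) (column sums):
  P(T=0) = 3/4 + 1/8 = 7/8
  P(T=1) = 0 + 1/8 = 1/8

H(S) = -[(3/4)·log₂(3/4) + (1/4)·log₂(1/4)]
  = 0.3113 + 0.5000
  = 0.8113 bits
H(T) = -[(7/8)·log₂(7/8) + (1/8)·log₂(1/8)]
  = 0.1686 + 0.3750
  = 0.5436 bits
H(S,T) = -[(3/4)·log₂(3/4) + (1/8)·log₂(1/8) + (1/8)·log₂(1/8)]
  = 0.3113 + 0.3750 + 0.3750
  = 1.0613 bits

I(S;T) = H(S) + H(T) - H(S,T)
  = 0.8113 + 0.5436 - 1.0613
  = 0.2936 bits

I(S;T) = 0.2936 bits > I(P;Q) = 0.0000 bits, so (S, T) has the higher mutual information (stronger dependence).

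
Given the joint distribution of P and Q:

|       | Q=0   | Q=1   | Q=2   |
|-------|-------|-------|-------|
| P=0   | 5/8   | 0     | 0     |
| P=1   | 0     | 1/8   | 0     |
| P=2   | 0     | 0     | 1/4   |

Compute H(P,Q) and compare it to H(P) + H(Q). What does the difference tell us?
Marginal P(P) (row sums):
  P(P=0) = 5/8 + 0 + 0 = 5/8
  P(P=1) = 0 + 1/8 + 0 = 1/8
  P(P=2) = 0 + 0 + 1/4 = 1/4
Marginal P(Q) (column sums):
  P(Q=0) = 5/8 + 0 + 0 = 5/8
  P(Q=1) = 0 + 1/8 + 0 = 1/8
  P(Q=2) = 0 + 0 + 1/4 = 1/4

H(P,Q) = -[(5/8)·log₂(5/8) + (1/8)·log₂(1/8) + (1/4)·log₂(1/4)]
  = 0.4238 + 0.3750 + 0.5000
  = 1.2988 bits
H(P) = -[(5/8)·log₂(5/8) + (1/8)·log₂(1/8) + (1/4)·log₂(1/4)]
  = 0.4238 + 0.3750 + 0.5000
  = 1.2988 bits
H(Q) = -[(5/8)·log₂(5/8) + (1/8)·log₂(1/8) + (1/4)·log₂(1/4)]
  = 0.4238 + 0.3750 + 0.5000
  = 1.2988 bits

H(P) + H(Q) = 1.2988 + 1.2988 = 2.5976 bits
Difference: H(P) + H(Q) - H(P,Q) = 2.5976 - 1.2988 = 1.2988 bits = I(P;Q)

The difference is the mutual information; it is positive here, so P and Q are dependent (knowing one reduces uncertainty about the other by 1.2988 bits).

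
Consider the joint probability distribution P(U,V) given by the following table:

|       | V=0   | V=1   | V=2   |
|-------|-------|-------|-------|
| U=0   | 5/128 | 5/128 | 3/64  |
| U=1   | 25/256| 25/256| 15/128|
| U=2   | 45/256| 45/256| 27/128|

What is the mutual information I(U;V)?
Marginal P(U) (row sums):
  P(U=0) = 5/128 + 5/128 + 3/64 = 1/8
  P(U=1) = 25/256 + 25/256 + 15/128 = 5/16
  P(U=2) = 45/256 + 45/256 + 27/128 = 9/16
Marginal P(V) (column sums):
  P(V=0) = 5/128 + 25/256 + 45/256 = 5/16
  P(V=1) = 5/128 + 25/256 + 45/256 = 5/16
  P(V=2) = 3/64 + 15/128 + 27/128 = 3/8

H(U) = -[(1/8)·log₂(1/8) + (5/16)·log₂(5/16) + (9/16)·log₂(9/16)]
  = 0.3750 + 0.5244 + 0.4669
  = 1.3663 bits
H(V) = -[(5/16)·log₂(5/16) + (5/16)·log₂(5/16) + (3/8)·log₂(3/8)]
  = 0.5244 + 0.5244 + 0.5306
  = 1.5794 bits
H(U,V) = -[(5/128)·log₂(5/128) + (5/128)·log₂(5/128) + (3/64)·log₂(3/64) + (25/256)·log₂(25/256) + (25/256)·log₂(25/256) + (15/128)·log₂(15/128) + (45/256)·log₂(45/256) + (45/256)·log₂(45/256) + (27/128)·log₂(27/128)]
  = 0.1827 + 0.1827 + 0.2070 + 0.3277 + 0.3277 + 0.3625 + 0.4409 + 0.4409 + 0.4736
  = 2.9457 bits

I(U;V) = H(U) + H(V) - H(U,V)
  = 1.3663 + 1.5794 - 2.9457
  = 0.0000 bits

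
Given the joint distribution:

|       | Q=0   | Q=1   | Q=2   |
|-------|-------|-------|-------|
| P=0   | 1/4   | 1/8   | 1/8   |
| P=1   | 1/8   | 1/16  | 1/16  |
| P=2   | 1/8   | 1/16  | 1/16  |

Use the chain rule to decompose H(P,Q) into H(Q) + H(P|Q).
By the chain rule: H(P,Q) = H(Q) + H(P|Q)

Marginal P(Q) (column sums):
  P(Q=0) = 1/4 + 1/8 + 1/8 = 1/2
  P(Q=1) = 1/8 + 1/16 + 1/16 = 1/4
  P(Q=2) = 1/8 + 1/16 + 1/16 = 1/4
H(Q) = -[(1/2)·log₂(1/2) + (1/4)·log₂(1/4) + (1/4)·log₂(1/4)]
  = 0.5000 + 0.5000 + 0.5000
  = 1.5000 bits
H(P|Q) = -Σ P(P,Q)·log₂ P(P|Q), where P(P|Q) = P(P,Q) / P(Q)
  (P=0,Q=0): P(P|Q) = (1/4)/(1/2) = 1/2;  -(1/4)·log₂(1/2) = 0.2500
  (P=0,Q=1): P(P|Q) = (1/8)/(1/4) = 1/2;  -(1/8)·log₂(1/2) = 0.1250
  (P=0,Q=2): P(P|Q) = (1/8)/(1/4) = 1/2;  -(1/8)·log₂(1/2) = 0.1250
  (P=1,Q=0): P(P|Q) = (1/8)/(1/2) = 1/4;  -(1/8)·log₂(1/4) = 0.2500
  (P=1,Q=1): P(P|Q) = (1/16)/(1/4) = 1/4;  -(1/16)·log₂(1/4) = 0.1250
  (P=1,Q=2): P(P|Q) = (1/16)/(1/4) = 1/4;  -(1/16)·log₂(1/4) = 0.1250
  (P=2,Q=0): P(P|Q) = (1/8)/(1/2) = 1/4;  -(1/8)·log₂(1/4) = 0.2500
  (P=2,Q=1): P(P|Q) = (1/16)/(1/4) = 1/4;  -(1/16)·log₂(1/4) = 0.1250
  (P=2,Q=2): P(P|Q) = (1/16)/(1/4) = 1/4;  -(1/16)·log₂(1/4) = 0.1250
H(P|Q) = 0.2500 + 0.1250 + 0.1250 + 0.2500 + 0.1250 + 0.1250 + 0.2500 + 0.1250 + 0.1250
  = 1.5000 bits

H(P,Q) = H(Q) + H(P|Q) = 1.5000 + 1.5000 = 3.0000 bits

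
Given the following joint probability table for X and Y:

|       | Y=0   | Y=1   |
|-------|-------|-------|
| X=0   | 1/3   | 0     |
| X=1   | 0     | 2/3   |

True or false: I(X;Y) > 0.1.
Marginal P(X) (row sums):
  P(X=0) = 1/3 + 0 = 1/3
  P(X=1) = 0 + 2/3 = 2/3
Marginal P(Y) (column sums):
  P(Y=0) = 1/3 + 0 = 1/3
  P(Y=1) = 0 + 2/3 = 2/3

H(X) = -[(1/3)·log₂(1/3) + (2/3)·log₂(2/3)]
  = 0.5283 + 0.3900
  = 0.9183 bits
H(Y) = -[(1/3)·log₂(1/3) + (2/3)·log₂(2/3)]
  = 0.5283 + 0.3900
  = 0.9183 bits
H(X,Y) = -[(1/3)·log₂(1/3) + (2/3)·log₂(2/3)]
  = 0.5283 + 0.3900
  = 0.9183 bits

I(X;Y) = H(X) + H(Y) - H(X,Y)
  = 0.9183 + 0.9183 - 0.9183
  = 0.9183 bits

True. I(X;Y) = 0.9183 bits, which is > 0.1 bits.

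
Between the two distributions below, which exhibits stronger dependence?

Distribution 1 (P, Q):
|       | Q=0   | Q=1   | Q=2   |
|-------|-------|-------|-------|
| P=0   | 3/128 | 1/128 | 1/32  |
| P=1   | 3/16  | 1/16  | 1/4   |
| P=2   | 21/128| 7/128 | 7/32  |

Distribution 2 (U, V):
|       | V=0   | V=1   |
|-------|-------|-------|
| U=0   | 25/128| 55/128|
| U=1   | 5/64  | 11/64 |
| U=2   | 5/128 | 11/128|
Distribution 1 (P, Q):
Marginal P(P) (row sums):
  P(P=0) = 3/128 + 1/128 + 1/32 = 1/16
  P(P=1) = 3/16 + 1/16 + 1/4 = 1/2
  P(P=2) = 21/128 + 7/128 + 7/32 = 7/16
Marginal P(Q) (column sums):
  P(Q=0) = 3/128 + 3/16 + 21/128 = 3/8
  P(Q=1) = 1/128 + 1/16 + 7/128 = 1/8
  P(Q=2) = 1/32 + 1/4 + 7/32 = 1/2

H(P) = -[(1/16)·log₂(1/16) + (1/2)·log₂(1/2) + (7/16)·log₂(7/16)]
  = 0.2500 + 0.5000 + 0.5218
  = 1.2718 bits
H(Q) = -[(3/8)·log₂(3/8) + (1/8)·log₂(1/8) + (1/2)·log₂(1/2)]
  = 0.5306 + 0.3750 + 0.5000
  = 1.4056 bits
H(P,Q) = -[(3/128)·log₂(3/128) + (1/128)·log₂(1/128) + (1/32)·log₂(1/32) + (3/16)·log₂(3/16) + (1/16)·log₂(1/16) + (1/4)·log₂(1/4) + (21/128)·log₂(21/128) + (7/128)·log₂(7/128) + (7/32)·log₂(7/32)]
  = 0.1269 + 0.0547 + 0.1563 + 0.4528 + 0.2500 + 0.5000 + 0.4278 + 0.2293 + 0.4796
  = 2.6774 bits

I(P;Q) = H(P) + H(Q) - H(P,Q)
  = 1.2718 + 1.4056 - 2.6774
  = 0.0000 bits

Distribution 2 (U, V):
Marginal P(U) (row sums):
  P(U=0) = 25/128 + 55/128 = 5/8
  P(U=1) = 5/64 + 11/64 = 1/4
  P(U=2) = 5/128 + 11/128 = 1/8
Marginal P(V) (column sums):
  P(V=0) = 25/128 + 5/64 + 5/128 = 5/16
  P(V=1) = 55/128 + 11/64 + 11/128 = 11/16

H(U) = -[(5/8)·log₂(5/8) + (1/4)·log₂(1/4) + (1/8)·log₂(1/8)]
  = 0.4238 + 0.5000 + 0.3750
  = 1.2988 bits
H(V) = -[(5/16)·log₂(5/16) + (11/16)·log₂(11/16)]
  = 0.5244 + 0.3716
  = 0.8960 bits
H(U,V) = -[(25/128)·log₂(25/128) + (55/128)·log₂(55/128) + (5/64)·log₂(5/64) + (11/64)·log₂(11/64) + (5/128)·log₂(5/128) + (11/128)·log₂(11/128)]
  = 0.4602 + 0.5236 + 0.2873 + 0.4367 + 0.1827 + 0.3043
  = 2.1948 bits

I(U;V) = H(U) + H(V) - H(U,V)
  = 1.2988 + 0.8960 - 2.1948
  = 0.0000 bits

Both joint tables factor as the product of their marginals, so I(P;Q) = I(U;V) = 0 bits: neither is larger (both pairs are independent).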